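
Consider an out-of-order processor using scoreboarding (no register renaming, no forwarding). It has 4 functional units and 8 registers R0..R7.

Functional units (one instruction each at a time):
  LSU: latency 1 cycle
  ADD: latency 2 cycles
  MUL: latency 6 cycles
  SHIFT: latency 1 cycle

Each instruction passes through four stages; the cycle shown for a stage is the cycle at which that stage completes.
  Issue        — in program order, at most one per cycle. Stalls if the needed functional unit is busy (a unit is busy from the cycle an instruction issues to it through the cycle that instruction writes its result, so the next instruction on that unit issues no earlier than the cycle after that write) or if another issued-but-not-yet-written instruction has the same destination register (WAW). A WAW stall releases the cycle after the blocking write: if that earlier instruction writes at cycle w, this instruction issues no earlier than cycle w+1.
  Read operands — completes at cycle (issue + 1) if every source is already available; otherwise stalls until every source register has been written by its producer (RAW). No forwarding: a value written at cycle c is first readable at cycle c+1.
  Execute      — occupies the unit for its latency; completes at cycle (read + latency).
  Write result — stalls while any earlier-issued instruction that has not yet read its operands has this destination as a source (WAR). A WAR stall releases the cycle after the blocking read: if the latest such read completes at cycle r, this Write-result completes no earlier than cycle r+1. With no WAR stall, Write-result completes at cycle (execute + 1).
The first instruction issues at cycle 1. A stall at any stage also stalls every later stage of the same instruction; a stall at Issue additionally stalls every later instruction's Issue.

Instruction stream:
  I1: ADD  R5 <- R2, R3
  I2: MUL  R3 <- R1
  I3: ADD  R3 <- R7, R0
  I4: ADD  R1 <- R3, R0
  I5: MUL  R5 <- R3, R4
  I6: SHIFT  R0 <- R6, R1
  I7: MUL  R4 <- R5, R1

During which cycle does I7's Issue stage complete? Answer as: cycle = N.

[1] I1 dispatched to ADD
[2] I1 operands ready · I2 dispatched to MUL
[3] I2 operands ready
[4] I1 complete
[5] R5←I1
[9] I2 complete
[10] R3←I2
[11] I3 dispatched to ADD
[12] I3 operands ready
[14] I3 complete
[15] R3←I3
[16] I4 dispatched to ADD
[17] I4 operands ready · I5 dispatched to MUL
[18] I5 operands ready · I6 dispatched to SHIFT
[19] I4 complete
[20] R1←I4
[21] I6 operands ready
[22] I6 complete
[23] R0←I6
[24] I5 complete
[25] R5←I5
[26] I7 dispatched to MUL
[27] I7 operands ready
[33] I7 complete
[34] R4←I7

cycle = 26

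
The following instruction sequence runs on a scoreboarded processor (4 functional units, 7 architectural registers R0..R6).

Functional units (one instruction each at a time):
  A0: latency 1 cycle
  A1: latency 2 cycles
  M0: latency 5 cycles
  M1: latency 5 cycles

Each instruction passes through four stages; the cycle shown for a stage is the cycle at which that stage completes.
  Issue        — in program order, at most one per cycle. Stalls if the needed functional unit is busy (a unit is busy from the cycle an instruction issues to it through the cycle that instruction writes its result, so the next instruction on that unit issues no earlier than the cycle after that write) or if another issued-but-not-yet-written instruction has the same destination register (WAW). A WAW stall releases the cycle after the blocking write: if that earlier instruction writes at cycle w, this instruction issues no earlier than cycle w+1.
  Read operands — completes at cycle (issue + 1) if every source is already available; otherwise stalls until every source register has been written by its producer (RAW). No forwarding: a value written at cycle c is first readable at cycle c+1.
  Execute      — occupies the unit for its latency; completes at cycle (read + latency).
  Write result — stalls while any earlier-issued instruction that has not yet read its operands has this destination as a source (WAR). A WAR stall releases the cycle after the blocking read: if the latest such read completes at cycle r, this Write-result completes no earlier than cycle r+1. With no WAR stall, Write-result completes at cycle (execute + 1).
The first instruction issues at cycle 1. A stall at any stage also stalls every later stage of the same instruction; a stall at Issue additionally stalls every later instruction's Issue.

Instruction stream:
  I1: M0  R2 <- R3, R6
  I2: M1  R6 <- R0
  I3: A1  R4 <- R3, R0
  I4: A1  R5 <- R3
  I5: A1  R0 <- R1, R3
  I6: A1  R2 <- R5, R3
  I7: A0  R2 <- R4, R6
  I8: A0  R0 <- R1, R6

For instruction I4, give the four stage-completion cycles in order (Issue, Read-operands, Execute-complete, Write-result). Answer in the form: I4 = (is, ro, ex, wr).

t=1  I1 dispatched to M0
t=2  I1 operands ready; I2 dispatched to M1
t=3  I2 operands ready; I3 dispatched to A1
t=4  I3 operands ready
t=6  I3 complete
t=7  I1 complete; R4←I3
t=8  R2←I1; I2 complete; I4 dispatched to A1
t=9  R6←I2; I4 operands ready
t=11  I4 complete
t=12  R5←I4
t=13  I5 dispatched to A1
t=14  I5 operands ready
t=16  I5 complete
t=17  R0←I5
t=18  I6 dispatched to A1
t=19  I6 operands ready
t=21  I6 complete
t=22  R2←I6
t=23  I7 dispatched to A0
t=24  I7 operands ready
t=25  I7 complete
t=26  R2←I7
t=27  I8 dispatched to A0
t=28  I8 operands ready
t=29  I8 complete
t=30  R0←I8

I4 = (8, 9, 11, 12)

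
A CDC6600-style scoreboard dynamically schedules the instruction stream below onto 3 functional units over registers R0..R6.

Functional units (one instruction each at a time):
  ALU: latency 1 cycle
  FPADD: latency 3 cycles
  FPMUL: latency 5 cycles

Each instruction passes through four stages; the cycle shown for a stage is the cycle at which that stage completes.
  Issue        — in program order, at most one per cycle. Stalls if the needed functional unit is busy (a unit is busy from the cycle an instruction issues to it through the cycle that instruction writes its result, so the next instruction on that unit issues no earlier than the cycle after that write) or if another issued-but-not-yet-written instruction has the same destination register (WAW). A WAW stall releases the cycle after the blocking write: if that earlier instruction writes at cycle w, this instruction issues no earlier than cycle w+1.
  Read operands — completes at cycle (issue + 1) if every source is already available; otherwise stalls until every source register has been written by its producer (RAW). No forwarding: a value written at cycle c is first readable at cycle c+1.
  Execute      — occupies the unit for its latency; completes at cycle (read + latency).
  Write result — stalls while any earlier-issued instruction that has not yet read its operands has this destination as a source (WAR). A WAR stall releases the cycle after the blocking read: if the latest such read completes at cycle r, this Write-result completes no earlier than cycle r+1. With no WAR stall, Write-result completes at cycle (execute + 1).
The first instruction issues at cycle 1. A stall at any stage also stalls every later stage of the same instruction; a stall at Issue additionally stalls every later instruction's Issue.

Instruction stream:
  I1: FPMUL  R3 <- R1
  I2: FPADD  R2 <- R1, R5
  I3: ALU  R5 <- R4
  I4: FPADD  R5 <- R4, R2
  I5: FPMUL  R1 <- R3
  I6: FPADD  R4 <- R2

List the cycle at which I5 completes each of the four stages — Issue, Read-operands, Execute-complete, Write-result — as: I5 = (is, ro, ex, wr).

  I1 | 1 | 2 | 7 | 8
  I2 | 2 | 3 | 6 | 7
  I3 | 3 | 4 | 5 | 6
  I4 | 8 | 9 | 12 | 13   struct: FPADD busy until I2 writes@7
  I5 | 9 | 10 | 15 | 16
  I6 | 14 | 15 | 18 | 19   struct: FPADD busy until I4 writes@13

I5 = (9, 10, 15, 16)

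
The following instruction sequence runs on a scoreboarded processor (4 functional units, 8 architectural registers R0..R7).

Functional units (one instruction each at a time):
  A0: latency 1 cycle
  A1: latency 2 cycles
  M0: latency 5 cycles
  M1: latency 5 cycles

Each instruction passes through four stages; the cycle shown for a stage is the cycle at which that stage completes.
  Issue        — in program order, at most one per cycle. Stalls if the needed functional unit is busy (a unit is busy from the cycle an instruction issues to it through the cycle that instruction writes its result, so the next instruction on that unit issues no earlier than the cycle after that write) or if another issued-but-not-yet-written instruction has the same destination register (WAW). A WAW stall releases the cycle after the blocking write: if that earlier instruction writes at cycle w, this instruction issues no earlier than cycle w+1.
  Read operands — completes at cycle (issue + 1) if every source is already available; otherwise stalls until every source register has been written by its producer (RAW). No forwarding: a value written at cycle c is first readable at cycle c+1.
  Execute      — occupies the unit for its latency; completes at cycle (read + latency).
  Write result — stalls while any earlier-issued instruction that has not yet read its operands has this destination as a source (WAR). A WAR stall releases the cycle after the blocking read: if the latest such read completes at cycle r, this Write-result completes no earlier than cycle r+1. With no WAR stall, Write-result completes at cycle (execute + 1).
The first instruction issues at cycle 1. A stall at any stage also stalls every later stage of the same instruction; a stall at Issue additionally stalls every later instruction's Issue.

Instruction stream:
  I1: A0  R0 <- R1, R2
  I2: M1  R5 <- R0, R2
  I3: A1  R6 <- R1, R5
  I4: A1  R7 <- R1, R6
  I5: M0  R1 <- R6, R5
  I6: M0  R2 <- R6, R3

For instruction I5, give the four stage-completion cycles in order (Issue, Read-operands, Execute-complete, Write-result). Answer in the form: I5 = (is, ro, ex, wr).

I5 = (17, 18, 23, 24)

  I1 | 1 | 2 | 3 | 4
  I2 | 2 | 5 | 10 | 11   RAW R0: wait I1 write@4
  I3 | 3 | 12 | 14 | 15   RAW R5: wait I2 write@11
  I4 | 16 | 17 | 19 | 20   struct: A1 busy until I3 writes@15
  I5 | 17 | 18 | 23 | 24
  I6 | 25 | 26 | 31 | 32   struct: M0 busy until I5 writes@24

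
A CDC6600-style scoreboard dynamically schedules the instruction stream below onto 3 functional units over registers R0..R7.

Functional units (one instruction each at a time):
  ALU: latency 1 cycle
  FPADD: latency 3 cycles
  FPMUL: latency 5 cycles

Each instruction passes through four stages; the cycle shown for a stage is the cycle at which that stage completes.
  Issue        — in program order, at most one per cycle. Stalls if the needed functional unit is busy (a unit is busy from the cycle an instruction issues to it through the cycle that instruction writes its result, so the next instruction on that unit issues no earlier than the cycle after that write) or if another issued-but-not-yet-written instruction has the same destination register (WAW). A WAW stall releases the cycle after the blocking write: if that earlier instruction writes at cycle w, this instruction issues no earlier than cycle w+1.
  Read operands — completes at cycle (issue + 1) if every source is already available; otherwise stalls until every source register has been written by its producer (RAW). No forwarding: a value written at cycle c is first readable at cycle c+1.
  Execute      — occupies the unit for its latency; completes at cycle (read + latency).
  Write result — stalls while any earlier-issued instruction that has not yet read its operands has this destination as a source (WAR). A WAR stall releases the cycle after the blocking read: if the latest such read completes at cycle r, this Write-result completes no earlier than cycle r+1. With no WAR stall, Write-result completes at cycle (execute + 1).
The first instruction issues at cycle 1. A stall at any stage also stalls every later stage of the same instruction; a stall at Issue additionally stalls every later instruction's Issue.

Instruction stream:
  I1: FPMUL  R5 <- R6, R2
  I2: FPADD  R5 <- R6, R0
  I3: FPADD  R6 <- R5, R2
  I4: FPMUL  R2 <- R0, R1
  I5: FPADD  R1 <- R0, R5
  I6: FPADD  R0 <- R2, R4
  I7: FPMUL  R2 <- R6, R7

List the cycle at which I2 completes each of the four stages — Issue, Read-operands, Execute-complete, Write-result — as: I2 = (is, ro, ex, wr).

I2 = (9, 10, 13, 14)

cycle 1: I1 issues→FPMUL
cycle 2: I1 reads
cycle 7: I1 exec-done
cycle 8: I1 writes R5
cycle 9: I2 issues→FPADD
cycle 10: I2 reads
cycle 13: I2 exec-done
cycle 14: I2 writes R5
cycle 15: I3 issues→FPADD
cycle 16: I3 reads, I4 issues→FPMUL
cycle 17: I4 reads
cycle 19: I3 exec-done
cycle 20: I3 writes R6
cycle 21: I5 issues→FPADD
cycle 22: I4 exec-done, I5 reads
cycle 23: I4 writes R2
cycle 25: I5 exec-done
cycle 26: I5 writes R1
cycle 27: I6 issues→FPADD
cycle 28: I6 reads, I7 issues→FPMUL
cycle 29: I7 reads
cycle 31: I6 exec-done
cycle 32: I6 writes R0
cycle 34: I7 exec-done
cycle 35: I7 writes R2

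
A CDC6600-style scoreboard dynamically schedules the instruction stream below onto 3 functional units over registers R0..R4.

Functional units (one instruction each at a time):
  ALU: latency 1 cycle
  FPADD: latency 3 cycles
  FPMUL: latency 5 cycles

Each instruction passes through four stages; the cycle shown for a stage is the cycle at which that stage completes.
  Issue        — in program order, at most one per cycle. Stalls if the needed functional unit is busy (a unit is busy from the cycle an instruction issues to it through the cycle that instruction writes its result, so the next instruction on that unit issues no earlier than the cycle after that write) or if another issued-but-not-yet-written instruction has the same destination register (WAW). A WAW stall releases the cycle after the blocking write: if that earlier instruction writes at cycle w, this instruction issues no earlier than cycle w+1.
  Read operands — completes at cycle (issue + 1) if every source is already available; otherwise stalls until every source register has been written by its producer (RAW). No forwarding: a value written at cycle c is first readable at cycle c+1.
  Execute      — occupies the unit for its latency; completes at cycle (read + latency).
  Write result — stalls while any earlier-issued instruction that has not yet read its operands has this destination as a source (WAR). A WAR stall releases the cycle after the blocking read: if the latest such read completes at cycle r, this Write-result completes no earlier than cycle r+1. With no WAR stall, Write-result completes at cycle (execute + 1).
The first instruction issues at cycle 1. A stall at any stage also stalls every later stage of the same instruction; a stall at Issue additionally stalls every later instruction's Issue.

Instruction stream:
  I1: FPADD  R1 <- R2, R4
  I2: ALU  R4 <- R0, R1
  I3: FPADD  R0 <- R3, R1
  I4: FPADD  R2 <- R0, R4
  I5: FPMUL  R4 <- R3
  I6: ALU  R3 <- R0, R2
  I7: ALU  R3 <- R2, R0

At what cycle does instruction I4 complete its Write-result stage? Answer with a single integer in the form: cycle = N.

cycle = 18

[1] I1 dispatched to FPADD
[2] I1 operands ready, I2 dispatched to ALU
[5] I1 complete
[6] R1←I1
[7] I2 operands ready, I3 dispatched to FPADD
[8] I2 complete, I3 operands ready
[9] R4←I2
[11] I3 complete
[12] R0←I3
[13] I4 dispatched to FPADD
[14] I4 operands ready, I5 dispatched to FPMUL
[15] I5 operands ready, I6 dispatched to ALU
[17] I4 complete
[18] R2←I4
[19] I6 operands ready
[20] I5 complete, I6 complete
[21] R4←I5, R3←I6
[22] I7 dispatched to ALU
[23] I7 operands ready
[24] I7 complete
[25] R3←I7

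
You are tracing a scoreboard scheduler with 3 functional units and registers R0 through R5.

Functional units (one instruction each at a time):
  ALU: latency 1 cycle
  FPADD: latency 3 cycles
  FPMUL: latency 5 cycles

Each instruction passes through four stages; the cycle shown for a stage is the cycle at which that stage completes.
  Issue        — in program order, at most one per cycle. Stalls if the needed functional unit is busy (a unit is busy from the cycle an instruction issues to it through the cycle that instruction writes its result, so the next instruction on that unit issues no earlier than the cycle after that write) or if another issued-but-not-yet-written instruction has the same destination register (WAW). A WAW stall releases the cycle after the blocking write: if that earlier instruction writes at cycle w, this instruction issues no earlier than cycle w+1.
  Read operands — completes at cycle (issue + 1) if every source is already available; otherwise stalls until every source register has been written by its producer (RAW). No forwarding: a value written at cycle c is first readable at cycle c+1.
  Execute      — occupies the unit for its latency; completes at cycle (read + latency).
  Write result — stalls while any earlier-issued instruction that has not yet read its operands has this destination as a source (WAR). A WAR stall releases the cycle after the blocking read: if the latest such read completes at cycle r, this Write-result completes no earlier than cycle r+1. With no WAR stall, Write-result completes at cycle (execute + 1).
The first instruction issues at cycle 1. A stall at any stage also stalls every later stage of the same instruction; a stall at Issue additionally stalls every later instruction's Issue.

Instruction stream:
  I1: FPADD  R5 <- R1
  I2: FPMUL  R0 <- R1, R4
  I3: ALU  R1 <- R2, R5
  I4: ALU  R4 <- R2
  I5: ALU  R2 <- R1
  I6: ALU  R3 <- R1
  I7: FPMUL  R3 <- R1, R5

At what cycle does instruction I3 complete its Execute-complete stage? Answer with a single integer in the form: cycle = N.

I1: IS=1 RO=2 EX=5 WR=6
I2: IS=2 RO=3 EX=8 WR=9
I3: IS=3 RO=7 EX=8 WR=9  [RAW R5: wait I1 write@6]
I4: IS=10 RO=11 EX=12 WR=13  [struct: ALU busy until I3 writes@9]
I5: IS=14 RO=15 EX=16 WR=17  [struct: ALU busy until I4 writes@13]
I6: IS=18 RO=19 EX=20 WR=21  [struct: ALU busy until I5 writes@17]
I7: IS=22 RO=23 EX=28 WR=29  [WAW R3: wait I6 write@21]

cycle = 8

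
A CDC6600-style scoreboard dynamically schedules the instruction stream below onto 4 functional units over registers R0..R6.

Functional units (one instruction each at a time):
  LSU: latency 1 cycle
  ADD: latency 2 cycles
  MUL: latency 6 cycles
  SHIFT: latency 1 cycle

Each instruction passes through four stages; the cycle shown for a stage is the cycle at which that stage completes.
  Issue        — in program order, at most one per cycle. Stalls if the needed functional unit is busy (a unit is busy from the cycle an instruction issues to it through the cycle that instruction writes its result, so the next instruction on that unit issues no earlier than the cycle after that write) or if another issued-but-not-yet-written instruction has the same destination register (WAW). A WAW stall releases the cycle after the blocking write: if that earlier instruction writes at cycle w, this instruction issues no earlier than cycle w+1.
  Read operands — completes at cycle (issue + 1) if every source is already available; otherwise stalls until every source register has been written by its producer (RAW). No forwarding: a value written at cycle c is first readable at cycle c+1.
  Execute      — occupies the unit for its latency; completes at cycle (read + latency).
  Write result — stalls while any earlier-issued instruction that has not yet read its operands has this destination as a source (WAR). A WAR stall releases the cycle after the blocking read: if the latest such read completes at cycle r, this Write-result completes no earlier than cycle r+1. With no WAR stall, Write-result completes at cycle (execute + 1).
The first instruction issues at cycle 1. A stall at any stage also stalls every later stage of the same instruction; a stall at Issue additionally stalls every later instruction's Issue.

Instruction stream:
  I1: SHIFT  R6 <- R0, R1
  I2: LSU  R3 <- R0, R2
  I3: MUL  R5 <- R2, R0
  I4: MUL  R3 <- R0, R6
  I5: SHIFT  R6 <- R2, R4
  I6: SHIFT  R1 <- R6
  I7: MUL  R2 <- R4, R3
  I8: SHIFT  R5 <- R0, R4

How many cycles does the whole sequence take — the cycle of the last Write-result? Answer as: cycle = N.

cycle = 29

I1 -> (1, 2, 3, 4)
I2 -> (2, 3, 4, 5)
I3 -> (3, 4, 10, 11)
I4 -> (12, 13, 19, 20)  // struct: MUL busy until I3 writes@11
I5 -> (13, 14, 15, 16)
I6 -> (17, 18, 19, 20)  // struct: SHIFT busy until I5 writes@16
I7 -> (21, 22, 28, 29)  // struct: MUL busy until I4 writes@20
I8 -> (22, 23, 24, 25)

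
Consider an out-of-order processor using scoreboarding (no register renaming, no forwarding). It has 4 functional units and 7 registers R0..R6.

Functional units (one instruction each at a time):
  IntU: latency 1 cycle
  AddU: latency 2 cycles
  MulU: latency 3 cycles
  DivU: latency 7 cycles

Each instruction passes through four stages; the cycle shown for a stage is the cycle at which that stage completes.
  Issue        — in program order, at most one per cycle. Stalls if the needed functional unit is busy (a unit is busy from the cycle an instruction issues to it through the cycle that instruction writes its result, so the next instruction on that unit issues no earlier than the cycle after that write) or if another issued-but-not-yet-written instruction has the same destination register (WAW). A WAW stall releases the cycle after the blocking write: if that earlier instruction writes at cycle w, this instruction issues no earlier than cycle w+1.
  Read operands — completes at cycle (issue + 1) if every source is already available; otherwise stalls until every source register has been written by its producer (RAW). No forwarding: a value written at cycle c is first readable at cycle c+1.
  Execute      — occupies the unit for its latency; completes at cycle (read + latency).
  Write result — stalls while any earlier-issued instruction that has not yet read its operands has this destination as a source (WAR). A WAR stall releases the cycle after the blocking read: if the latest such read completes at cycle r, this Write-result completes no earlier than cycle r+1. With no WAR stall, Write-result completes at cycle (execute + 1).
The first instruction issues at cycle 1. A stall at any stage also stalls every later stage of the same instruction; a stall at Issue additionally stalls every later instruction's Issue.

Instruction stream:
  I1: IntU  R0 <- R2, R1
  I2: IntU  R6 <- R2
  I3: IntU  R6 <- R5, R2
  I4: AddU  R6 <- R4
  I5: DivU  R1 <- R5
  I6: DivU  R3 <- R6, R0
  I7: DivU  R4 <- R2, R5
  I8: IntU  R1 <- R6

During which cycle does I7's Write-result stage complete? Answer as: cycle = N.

[1] I1 issues→IntU
[2] I1 reads
[3] I1 exec-done
[4] I1 writes R0
[5] I2 issues→IntU
[6] I2 reads
[7] I2 exec-done
[8] I2 writes R6
[9] I3 issues→IntU
[10] I3 reads
[11] I3 exec-done
[12] I3 writes R6
[13] I4 issues→AddU
[14] I4 reads · I5 issues→DivU
[15] I5 reads
[16] I4 exec-done
[17] I4 writes R6
[22] I5 exec-done
[23] I5 writes R1
[24] I6 issues→DivU
[25] I6 reads
[32] I6 exec-done
[33] I6 writes R3
[34] I7 issues→DivU
[35] I7 reads · I8 issues→IntU
[36] I8 reads
[37] I8 exec-done
[38] I8 writes R1
[42] I7 exec-done
[43] I7 writes R4

cycle = 43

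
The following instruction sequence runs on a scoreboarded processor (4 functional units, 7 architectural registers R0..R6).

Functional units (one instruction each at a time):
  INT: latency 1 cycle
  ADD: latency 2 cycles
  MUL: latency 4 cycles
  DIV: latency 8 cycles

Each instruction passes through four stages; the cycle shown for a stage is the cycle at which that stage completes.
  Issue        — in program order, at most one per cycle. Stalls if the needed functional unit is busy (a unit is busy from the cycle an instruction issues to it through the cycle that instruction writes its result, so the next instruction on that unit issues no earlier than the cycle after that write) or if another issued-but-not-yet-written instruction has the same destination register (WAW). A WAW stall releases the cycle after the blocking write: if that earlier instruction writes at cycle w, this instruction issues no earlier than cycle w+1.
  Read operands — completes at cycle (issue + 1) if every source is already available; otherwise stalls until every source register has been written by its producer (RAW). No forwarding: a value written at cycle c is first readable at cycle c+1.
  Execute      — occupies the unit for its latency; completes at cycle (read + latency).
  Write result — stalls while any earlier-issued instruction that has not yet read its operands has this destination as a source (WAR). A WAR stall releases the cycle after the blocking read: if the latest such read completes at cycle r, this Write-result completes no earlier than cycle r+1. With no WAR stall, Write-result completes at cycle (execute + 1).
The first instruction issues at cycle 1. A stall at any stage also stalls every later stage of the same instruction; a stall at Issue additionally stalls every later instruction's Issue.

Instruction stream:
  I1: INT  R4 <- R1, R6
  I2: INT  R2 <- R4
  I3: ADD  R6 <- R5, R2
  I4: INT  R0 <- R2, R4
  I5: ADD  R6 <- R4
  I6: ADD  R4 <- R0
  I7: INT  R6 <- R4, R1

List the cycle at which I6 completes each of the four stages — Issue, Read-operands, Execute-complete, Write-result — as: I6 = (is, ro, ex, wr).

I6 = (18, 19, 21, 22)

t=1  I1 issues→INT
t=2  I1 reads
t=3  I1 exec-done
t=4  I1 writes R4
t=5  I2 issues→INT
t=6  I2 reads | I3 issues→ADD
t=7  I2 exec-done
t=8  I2 writes R2
t=9  I3 reads | I4 issues→INT
t=10  I4 reads
t=11  I3 exec-done | I4 exec-done
t=12  I3 writes R6 | I4 writes R0
t=13  I5 issues→ADD
t=14  I5 reads
t=16  I5 exec-done
t=17  I5 writes R6
t=18  I6 issues→ADD
t=19  I6 reads | I7 issues→INT
t=21  I6 exec-done
t=22  I6 writes R4
t=23  I7 reads
t=24  I7 exec-done
t=25  I7 writes R6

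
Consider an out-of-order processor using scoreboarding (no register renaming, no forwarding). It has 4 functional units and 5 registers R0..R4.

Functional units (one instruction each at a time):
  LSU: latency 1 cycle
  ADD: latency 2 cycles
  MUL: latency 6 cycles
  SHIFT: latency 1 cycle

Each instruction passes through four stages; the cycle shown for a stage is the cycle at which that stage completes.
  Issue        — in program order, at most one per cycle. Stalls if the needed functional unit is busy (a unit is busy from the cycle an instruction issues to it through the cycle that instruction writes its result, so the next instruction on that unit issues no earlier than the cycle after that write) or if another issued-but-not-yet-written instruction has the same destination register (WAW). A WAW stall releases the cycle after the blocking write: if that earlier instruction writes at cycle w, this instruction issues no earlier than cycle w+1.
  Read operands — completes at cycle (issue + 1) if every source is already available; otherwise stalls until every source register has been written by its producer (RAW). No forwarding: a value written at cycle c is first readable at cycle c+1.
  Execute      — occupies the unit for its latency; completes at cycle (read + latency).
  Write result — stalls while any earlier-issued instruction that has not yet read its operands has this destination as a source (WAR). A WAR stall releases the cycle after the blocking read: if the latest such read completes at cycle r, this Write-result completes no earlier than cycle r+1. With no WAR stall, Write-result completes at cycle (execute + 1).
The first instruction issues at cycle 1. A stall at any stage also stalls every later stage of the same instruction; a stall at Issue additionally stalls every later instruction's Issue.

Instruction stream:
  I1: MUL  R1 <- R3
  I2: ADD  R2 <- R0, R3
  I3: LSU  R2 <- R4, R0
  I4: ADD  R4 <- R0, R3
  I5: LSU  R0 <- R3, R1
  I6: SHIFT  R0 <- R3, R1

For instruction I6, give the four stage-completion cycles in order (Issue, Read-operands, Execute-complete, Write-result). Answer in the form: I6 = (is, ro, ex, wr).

  I1 | 1 | 2 | 8 | 9
  I2 | 2 | 3 | 5 | 6
  I3 | 7 | 8 | 9 | 10   WAW R2: wait I2 write@6
  I4 | 8 | 9 | 11 | 12
  I5 | 11 | 12 | 13 | 14   struct: LSU busy until I3 writes@10
  I6 | 15 | 16 | 17 | 18   WAW R0: wait I5 write@14

I6 = (15, 16, 17, 18)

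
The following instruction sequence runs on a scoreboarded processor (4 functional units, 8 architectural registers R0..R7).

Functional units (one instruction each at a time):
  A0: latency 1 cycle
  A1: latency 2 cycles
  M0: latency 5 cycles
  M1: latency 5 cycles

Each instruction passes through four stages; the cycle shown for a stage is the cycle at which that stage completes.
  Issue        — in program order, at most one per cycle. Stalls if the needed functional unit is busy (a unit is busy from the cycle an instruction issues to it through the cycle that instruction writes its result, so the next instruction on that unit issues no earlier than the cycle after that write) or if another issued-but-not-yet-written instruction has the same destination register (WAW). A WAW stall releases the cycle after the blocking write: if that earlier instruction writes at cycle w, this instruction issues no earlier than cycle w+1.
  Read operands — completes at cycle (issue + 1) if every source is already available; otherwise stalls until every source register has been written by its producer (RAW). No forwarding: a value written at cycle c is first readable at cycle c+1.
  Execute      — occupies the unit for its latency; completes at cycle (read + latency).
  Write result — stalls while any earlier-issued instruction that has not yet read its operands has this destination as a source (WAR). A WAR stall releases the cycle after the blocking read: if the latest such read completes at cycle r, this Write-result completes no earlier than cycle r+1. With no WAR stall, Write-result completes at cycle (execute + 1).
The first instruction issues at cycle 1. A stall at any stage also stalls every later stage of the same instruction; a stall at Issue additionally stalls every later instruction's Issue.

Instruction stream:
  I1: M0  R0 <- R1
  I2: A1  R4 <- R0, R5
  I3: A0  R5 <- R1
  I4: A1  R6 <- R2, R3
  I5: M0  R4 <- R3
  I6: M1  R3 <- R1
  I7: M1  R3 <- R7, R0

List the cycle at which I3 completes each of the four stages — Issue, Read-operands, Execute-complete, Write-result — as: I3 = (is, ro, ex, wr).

  I1 | 1 | 2 | 7 | 8
  I2 | 2 | 9 | 11 | 12   RAW R0: wait I1 write@8
  I3 | 3 | 4 | 5 | 10   WAR R5: wait I2 read@9
  I4 | 13 | 14 | 16 | 17   struct: A1 busy until I2 writes@12
  I5 | 14 | 15 | 20 | 21
  I6 | 15 | 16 | 21 | 22
  I7 | 23 | 24 | 29 | 30   struct: M1 busy until I6 writes@22

I3 = (3, 4, 5, 10)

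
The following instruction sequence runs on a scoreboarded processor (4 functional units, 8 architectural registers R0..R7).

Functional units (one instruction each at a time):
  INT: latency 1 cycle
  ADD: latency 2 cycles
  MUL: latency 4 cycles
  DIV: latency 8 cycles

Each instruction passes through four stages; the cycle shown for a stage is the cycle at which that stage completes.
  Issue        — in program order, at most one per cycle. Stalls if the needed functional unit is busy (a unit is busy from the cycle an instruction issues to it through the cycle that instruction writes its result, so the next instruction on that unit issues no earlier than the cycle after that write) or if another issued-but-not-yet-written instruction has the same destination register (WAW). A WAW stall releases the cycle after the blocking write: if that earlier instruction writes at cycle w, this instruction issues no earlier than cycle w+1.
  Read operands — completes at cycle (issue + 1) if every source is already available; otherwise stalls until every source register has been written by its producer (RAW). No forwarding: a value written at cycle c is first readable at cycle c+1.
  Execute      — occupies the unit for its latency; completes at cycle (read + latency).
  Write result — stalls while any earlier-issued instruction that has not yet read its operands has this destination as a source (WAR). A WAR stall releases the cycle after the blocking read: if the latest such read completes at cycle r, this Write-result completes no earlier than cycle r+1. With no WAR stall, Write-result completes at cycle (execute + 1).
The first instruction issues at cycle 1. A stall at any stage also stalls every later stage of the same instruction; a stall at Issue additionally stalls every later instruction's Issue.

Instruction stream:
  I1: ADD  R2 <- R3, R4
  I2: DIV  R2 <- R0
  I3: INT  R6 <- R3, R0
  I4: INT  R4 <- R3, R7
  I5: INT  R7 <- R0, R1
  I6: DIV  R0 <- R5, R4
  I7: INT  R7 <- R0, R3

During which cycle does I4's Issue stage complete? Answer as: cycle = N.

cycle = 11

I1 -> (1, 2, 4, 5)
I2 -> (6, 7, 15, 16)  // WAW R2: wait I1 write@5
I3 -> (7, 8, 9, 10)
I4 -> (11, 12, 13, 14)  // struct: INT busy until I3 writes@10
I5 -> (15, 16, 17, 18)  // struct: INT busy until I4 writes@14
I6 -> (17, 18, 26, 27)  // struct: DIV busy until I2 writes@16
I7 -> (19, 28, 29, 30)  // struct: INT busy until I5 writes@18, RAW R0: wait I6 write@27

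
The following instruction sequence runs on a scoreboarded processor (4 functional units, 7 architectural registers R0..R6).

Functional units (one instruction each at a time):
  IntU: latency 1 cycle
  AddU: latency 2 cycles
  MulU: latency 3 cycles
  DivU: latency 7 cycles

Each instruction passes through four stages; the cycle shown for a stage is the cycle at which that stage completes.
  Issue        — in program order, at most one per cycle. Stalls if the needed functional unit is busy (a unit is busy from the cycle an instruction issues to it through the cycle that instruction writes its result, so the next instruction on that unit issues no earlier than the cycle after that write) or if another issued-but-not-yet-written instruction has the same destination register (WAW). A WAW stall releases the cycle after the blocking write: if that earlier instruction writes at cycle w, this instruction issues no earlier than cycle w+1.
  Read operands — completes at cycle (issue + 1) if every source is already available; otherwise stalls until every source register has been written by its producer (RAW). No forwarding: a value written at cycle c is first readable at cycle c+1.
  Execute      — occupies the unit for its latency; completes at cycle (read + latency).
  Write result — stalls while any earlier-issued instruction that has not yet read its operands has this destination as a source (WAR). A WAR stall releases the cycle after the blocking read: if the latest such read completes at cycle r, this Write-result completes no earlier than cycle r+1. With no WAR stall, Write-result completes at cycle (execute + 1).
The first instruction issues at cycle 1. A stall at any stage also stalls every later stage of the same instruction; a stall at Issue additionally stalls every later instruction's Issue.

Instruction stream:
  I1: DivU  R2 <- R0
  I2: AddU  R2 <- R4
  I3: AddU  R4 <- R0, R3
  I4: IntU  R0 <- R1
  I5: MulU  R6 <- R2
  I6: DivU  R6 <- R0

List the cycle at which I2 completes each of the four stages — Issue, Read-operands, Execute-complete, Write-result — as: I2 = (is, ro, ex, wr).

I2 = (11, 12, 14, 15)

cycle 1: issue I1 (DivU)
cycle 2: I1 read-ops
cycle 9: I1 finished on DivU
cycle 10: I1→R2
cycle 11: issue I2 (AddU)
cycle 12: I2 read-ops
cycle 14: I2 finished on AddU
cycle 15: I2→R2
cycle 16: issue I3 (AddU)
cycle 17: I3 read-ops, issue I4 (IntU)
cycle 18: I4 read-ops, issue I5 (MulU)
cycle 19: I3 finished on AddU, I4 finished on IntU, I5 read-ops
cycle 20: I3→R4, I4→R0
cycle 22: I5 finished on MulU
cycle 23: I5→R6
cycle 24: issue I6 (DivU)
cycle 25: I6 read-ops
cycle 32: I6 finished on DivU
cycle 33: I6→R6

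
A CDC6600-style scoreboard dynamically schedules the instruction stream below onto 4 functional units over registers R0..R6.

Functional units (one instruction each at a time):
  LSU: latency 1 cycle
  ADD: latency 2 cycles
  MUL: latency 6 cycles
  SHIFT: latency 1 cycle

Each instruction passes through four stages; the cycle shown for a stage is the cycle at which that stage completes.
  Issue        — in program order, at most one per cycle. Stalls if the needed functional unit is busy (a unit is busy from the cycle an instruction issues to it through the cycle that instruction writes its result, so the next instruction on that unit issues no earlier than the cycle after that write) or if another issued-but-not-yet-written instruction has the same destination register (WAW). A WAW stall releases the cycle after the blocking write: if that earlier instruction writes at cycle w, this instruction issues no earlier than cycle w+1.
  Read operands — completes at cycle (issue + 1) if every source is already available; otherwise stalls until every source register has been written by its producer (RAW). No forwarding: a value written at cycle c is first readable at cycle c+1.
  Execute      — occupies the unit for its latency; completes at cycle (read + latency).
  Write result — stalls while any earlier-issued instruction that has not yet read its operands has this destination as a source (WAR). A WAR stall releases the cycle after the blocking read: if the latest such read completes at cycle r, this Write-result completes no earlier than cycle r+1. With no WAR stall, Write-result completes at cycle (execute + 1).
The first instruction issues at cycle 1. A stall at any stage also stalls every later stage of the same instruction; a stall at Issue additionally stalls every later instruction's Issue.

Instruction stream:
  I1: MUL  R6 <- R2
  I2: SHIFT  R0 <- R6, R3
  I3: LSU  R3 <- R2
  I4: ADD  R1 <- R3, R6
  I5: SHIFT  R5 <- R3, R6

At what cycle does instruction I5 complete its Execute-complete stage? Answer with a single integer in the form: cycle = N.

I1 -> (1, 2, 8, 9)
I2 -> (2, 10, 11, 12)  // RAW R6: wait I1 write@9
I3 -> (3, 4, 5, 11)  // WAR R3: wait I2 read@10
I4 -> (4, 12, 14, 15)  // RAW R3: wait I3 write@11
I5 -> (13, 14, 15, 16)  // struct: SHIFT busy until I2 writes@12

cycle = 15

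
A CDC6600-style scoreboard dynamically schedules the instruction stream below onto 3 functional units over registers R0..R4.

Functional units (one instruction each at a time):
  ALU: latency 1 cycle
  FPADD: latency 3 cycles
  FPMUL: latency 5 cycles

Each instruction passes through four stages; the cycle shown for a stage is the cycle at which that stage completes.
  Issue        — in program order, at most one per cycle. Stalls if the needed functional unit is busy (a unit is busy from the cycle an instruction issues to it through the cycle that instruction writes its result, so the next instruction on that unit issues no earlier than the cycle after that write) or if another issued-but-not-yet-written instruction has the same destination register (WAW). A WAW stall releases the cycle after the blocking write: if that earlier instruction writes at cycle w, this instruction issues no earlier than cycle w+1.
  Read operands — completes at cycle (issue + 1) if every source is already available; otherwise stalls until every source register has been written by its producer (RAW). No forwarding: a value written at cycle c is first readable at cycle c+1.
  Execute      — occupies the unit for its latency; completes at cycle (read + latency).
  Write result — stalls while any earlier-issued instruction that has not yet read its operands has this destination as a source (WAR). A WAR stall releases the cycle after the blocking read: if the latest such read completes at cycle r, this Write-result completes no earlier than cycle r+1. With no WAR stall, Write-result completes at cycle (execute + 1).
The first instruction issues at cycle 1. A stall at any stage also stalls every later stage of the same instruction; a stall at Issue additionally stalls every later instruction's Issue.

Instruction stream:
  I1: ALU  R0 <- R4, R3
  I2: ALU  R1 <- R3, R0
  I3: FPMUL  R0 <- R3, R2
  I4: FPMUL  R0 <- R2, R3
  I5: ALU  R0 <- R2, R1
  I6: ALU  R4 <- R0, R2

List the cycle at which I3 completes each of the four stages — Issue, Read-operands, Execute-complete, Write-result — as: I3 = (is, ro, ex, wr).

I1: IS=1 RO=2 EX=3 WR=4
I2: IS=5 RO=6 EX=7 WR=8  [struct: ALU busy until I1 writes@4]
I3: IS=6 RO=7 EX=12 WR=13
I4: IS=14 RO=15 EX=20 WR=21  [struct: FPMUL busy until I3 writes@13]
I5: IS=22 RO=23 EX=24 WR=25  [WAW R0: wait I4 write@21]
I6: IS=26 RO=27 EX=28 WR=29  [struct: ALU busy until I5 writes@25]

I3 = (6, 7, 12, 13)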